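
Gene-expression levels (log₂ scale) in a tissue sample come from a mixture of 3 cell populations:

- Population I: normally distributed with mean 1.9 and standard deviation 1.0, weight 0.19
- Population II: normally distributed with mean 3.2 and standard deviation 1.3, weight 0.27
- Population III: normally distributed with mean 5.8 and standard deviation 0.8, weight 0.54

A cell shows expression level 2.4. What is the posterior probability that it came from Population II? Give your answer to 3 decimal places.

P(component k | x) = w_k·f_k(x) / marginal(x), where marginal(x) = Σ_j w_j·f_j(x).
Evaluate each component's likelihood at the observed value:
  p_I = 0.352065
  p_II = 0.253941
  p_III = 5.96483e-05
Weight by the priors:
  w_I·p_I = 0.19 × 0.352065 = 0.0668924
  w_II·p_II = 0.27 × 0.253941 = 0.0685642
  w_III·p_III = 0.54 × 5.96483e-05 = 3.22101e-05
Normaliser: 0.0668924 + 0.0685642 + 3.22101e-05 = 0.135489
So the posterior for Population II is 0.0685642 / 0.135489 ≈ 0.506.

0.506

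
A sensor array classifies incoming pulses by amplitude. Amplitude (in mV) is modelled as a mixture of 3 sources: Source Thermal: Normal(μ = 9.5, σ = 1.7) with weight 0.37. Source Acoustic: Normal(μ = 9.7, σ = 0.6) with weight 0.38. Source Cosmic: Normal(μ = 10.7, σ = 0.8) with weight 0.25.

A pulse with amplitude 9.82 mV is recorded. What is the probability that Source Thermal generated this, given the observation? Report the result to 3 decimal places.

Posterior ∝ prior × likelihood, so P(k | x) ∝ π_k f_k(x); normalise over all components.
Normal densities:
  f_Thermal = 0.230551
  f_Acoustic = 0.651738
  f_Cosmic = 0.272315
Unnormalised posteriors:
  π_Thermal·f_Thermal = 0.37 × 0.230551 = 0.0853039
  π_Acoustic·f_Acoustic = 0.38 × 0.651738 = 0.24766
  π_Cosmic·f_Cosmic = 0.25 × 0.272315 = 0.0680788
Marginal: 0.0853039 + 0.24766 + 0.0680788 = 0.401043
Responsibility of Source Thermal: 0.0853039 / 0.401043 ≈ 0.213

0.213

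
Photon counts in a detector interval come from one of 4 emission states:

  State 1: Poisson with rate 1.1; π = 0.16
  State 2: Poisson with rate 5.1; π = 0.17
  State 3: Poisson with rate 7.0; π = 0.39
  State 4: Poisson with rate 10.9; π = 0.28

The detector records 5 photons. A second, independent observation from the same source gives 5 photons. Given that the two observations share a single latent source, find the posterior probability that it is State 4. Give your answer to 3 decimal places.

The responsibility of component k is P(Z=k) f_k(x) divided by Σ_j P(Z=j) f_j(x).
Since both observations come from the same component, the likelihood for component k is f_k(x₁)·f_k(x₂).
  L_1 = [e^(−1.1)·1.1^5/5! = 0.00446744] × [0.00446744] = 1.9958e-05
  L_2 = [e^(−5.1)·5.1^5/5! = 0.175294] × [0.175294] = 0.0307281
  L_3 = [e^(−7.0)·7.0^5/5! = 0.127717] × [0.127717] = 0.0163115
  L_4 = [e^(−10.9)·10.9^5/5! = 0.0236669] × [0.0236669] = 0.000560122
Multiply by the mixture weights:
  P(Z=1)·L_1 = 0.16 × 1.9958e-05 = 3.19328e-06
  P(Z=2)·L_2 = 0.17 × 0.0307281 = 0.00522378
  P(Z=3)·L_3 = 0.39 × 0.0163115 = 0.0063615
  P(Z=4)·L_4 = 0.28 × 0.000560122 = 0.000156834
Marginal: 3.19328e-06 + 0.00522378 + 0.0063615 + 0.000156834 = 0.0117453
P(State 4 | x₁,x₂) ≈ 0.013

0.013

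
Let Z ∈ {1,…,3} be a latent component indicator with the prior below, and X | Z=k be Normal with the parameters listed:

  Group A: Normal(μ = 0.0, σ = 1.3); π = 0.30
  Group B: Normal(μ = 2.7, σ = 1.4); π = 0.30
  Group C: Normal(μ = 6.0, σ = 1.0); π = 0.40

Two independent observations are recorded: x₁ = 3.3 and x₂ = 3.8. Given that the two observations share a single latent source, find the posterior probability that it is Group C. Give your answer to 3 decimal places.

By Bayes' theorem, P(k | x) = w_k f_k(x) / Σ_j w_j f_j(x).
Since both observations come from the same component, the likelihood for component k is f_k(x₁)·f_k(x₂).
  f_A = [(1/(1.3·√(2π)))·exp(−(3.3−0.0)²/(2·1.3²)) = 0.306879·exp(-3.22189) = 0.0122382] × [0.00428133] = 5.23956e-05
  f_B = [(1/(1.4·√(2π)))·exp(−(3.3−2.7)²/(2·1.4²)) = 0.284959·exp(-0.09184) = 0.259955] × [0.20928] = 0.0544032
  f_C = [(1/(1.0·√(2π)))·exp(−(3.3−6.0)²/(2·1.0²)) = 0.398942·exp(-3.64500) = 0.0104209] × [0.0354746] = 0.000369678
Multiply by the mixture weights:
  w_A·f_A = 0.30 × 5.23956e-05 = 1.57187e-05
  w_B·f_B = 0.30 × 0.0544032 = 0.016321
  w_C·f_C = 0.40 × 0.000369678 = 0.000147871
Normaliser: 1.57187e-05 + 0.016321 + 0.000147871 = 0.0164846
Responsibility of Group C: 0.000147871 / 0.0164846 ≈ 0.009

0.009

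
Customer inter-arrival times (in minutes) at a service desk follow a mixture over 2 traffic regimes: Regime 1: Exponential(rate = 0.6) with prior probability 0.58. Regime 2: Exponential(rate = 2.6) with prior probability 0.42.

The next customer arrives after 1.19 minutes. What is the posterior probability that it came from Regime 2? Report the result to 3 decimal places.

0.225

Apply Bayes' rule: the posterior for each component is proportional to its prior times its likelihood at x.
Exponential densities:
  f_1 = 0.293809
  f_2 = 0.117833
Multiply by the mixture weights:
  π_1·f_1 = 0.58 × 0.293809 = 0.170409
  π_2·f_2 = 0.42 × 0.117833 = 0.0494898
Sum: 0.170409 + 0.0494898 = 0.219899
So the posterior for Regime 2 is 0.0494898 / 0.219899 ≈ 0.225.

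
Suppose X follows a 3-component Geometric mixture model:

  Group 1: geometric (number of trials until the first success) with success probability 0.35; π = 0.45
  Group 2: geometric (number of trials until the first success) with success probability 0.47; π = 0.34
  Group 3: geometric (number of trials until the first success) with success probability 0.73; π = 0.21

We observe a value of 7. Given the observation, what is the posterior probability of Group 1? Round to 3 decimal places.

P(component k | x) = π_k·f_k(x) / marginal(x), where marginal(x) = Σ_j π_j·f_j(x).
Geometric probabilities:
  f_1 = 0.35·(1−0.35)^6 = 0.35·0.0754189 = 0.0263966
  f_2 = 0.47·(1−0.47)^6 = 0.47·0.0221644 = 0.0104172
  f_3 = 0.73·(1−0.73)^6 = 0.73·0.00038742 = 0.000282817
Unnormalised posteriors:
  π_1·f_1 = 0.45 × 0.0263966 = 0.0118785
  π_2·f_2 = 0.34 × 0.0104172 = 0.00354186
  π_3·f_3 = 0.21 × 0.000282817 = 5.93916e-05
Evidence: 0.0118785 + 0.00354186 + 5.93916e-05 = 0.0154797
P(Group 1 | the observation) = 0.0118785 / 0.0154797 ≈ 0.767

0.767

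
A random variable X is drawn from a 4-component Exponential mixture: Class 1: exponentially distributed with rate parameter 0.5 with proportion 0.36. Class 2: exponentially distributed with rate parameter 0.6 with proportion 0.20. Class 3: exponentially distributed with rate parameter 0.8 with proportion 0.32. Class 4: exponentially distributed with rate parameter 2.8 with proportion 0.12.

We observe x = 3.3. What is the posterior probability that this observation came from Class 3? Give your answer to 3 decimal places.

0.263

Posterior ∝ prior × likelihood, so P(k | x) ∝ P(Z=k) f_k(x); normalise over all components.
Evaluate each component's likelihood at the observed value:
  f_1 = 0.5·e^(−0.5·3.3) = 0.5·e^(−1.6500) = 0.096025
  f_2 = 0.6·e^(−0.6·3.3) = 0.6·e^(−1.9800) = 0.0828415
  f_3 = 0.8·e^(−0.8·3.3) = 0.8·e^(−2.6400) = 0.057089
  f_4 = 2.8·e^(−2.8·3.3) = 2.8·e^(−9.2400) = 0.000271817
Unnormalised posteriors:
  P(Z=1)·f_1 = 0.36 × 0.096025 = 0.034569
  P(Z=2)·f_2 = 0.20 × 0.0828415 = 0.0165683
  P(Z=3)·f_3 = 0.32 × 0.057089 = 0.0182685
  P(Z=4)·f_4 = 0.12 × 0.000271817 = 3.26181e-05
Denominator: 0.034569 + 0.0165683 + 0.0182685 + 3.26181e-05 = 0.0694384
P(Class 3 | 3.3) ≈ 0.263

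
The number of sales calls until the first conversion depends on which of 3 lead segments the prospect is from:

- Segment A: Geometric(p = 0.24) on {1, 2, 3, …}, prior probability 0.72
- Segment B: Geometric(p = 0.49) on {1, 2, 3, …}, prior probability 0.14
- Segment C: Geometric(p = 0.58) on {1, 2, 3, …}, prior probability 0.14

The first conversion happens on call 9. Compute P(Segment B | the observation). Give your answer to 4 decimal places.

0.0160

By Bayes' theorem, P(k | x) = P(Z=k) f_k(x) / Σ_j P(Z=j) f_j(x).
Component likelihoods at x = 9:
  p_A = 0.24·(1−0.24)^8 = 0.24·0.111303 = 0.0267128
  p_B = 0.49·(1−0.49)^8 = 0.49·0.00457679 = 0.00224263
  p_C = 0.58·(1−0.58)^8 = 0.58·0.000968265 = 0.000561594
Prior × likelihood for each component:
  P(Z=A)·p_A = 0.72 × 0.0267128 = 0.0192332
  P(Z=B)·p_B = 0.14 × 0.00224263 = 0.000313968
  P(Z=C)·p_C = 0.14 × 0.000561594 = 7.86231e-05
Evidence: 0.0192332 + 0.000313968 + 7.86231e-05 = 0.0196258
So the posterior for Segment B is 0.000313968 / 0.0196258 ≈ 0.0160.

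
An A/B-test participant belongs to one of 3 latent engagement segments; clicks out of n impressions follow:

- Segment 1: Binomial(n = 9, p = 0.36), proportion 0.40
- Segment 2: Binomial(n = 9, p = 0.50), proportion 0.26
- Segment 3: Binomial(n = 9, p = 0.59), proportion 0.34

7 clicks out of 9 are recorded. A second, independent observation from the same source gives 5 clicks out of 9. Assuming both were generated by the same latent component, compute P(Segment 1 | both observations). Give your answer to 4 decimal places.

0.0326

Posterior ∝ prior × likelihood, so P(k | x) ∝ w_k f_k(x); normalise over all components.
Since both observations come from the same component, the likelihood for component k is f_k(x₁)·f_k(x₂).
  L_1 = [0.0115553] × [0.127821] = 0.00147701
  L_2 = [0.0703125] × [0.246094] = 0.0173035
  L_3 = [0.150603] × [0.254546] = 0.0383354
Unnormalised posteriors:
  w_1·L_1 = 0.40 × 0.00147701 = 0.000590803
  w_2·L_2 = 0.26 × 0.0173035 = 0.0044989
  w_3·L_3 = 0.34 × 0.0383354 = 0.013034
Sum: 0.000590803 + 0.0044989 + 0.013034 = 0.0181238
P(Segment 1 | x₁, x₂) = 0.000590803 / 0.0181238 ≈ 0.0326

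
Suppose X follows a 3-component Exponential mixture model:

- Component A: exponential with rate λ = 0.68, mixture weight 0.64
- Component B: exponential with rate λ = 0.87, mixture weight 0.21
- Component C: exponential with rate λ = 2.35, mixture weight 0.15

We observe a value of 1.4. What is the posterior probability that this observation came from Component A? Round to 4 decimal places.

P(component k | x) = P(Z=k)·f_k(x) / marginal(x), where marginal(x) = Σ_j P(Z=j)·f_j(x).
Exponential densities:
  L_A = 0.68·e^(−0.68·1.4) = 0.68·e^(−0.9520) = 0.262458
  L_B = 0.87·e^(−0.87·1.4) = 0.87·e^(−1.2180) = 0.257364
  L_C = 2.35·e^(−2.35·1.4) = 2.35·e^(−3.2900) = 0.0875465
Unnormalised posteriors:
  P(Z=A)·L_A = 0.64 × 0.262458 = 0.167973
  P(Z=B)·L_B = 0.21 × 0.257364 = 0.0540465
  P(Z=C)·L_C = 0.15 × 0.0875465 = 0.013132
Denominator: 0.167973 + 0.0540465 + 0.013132 = 0.235152
P(Component A | the observation) = 0.167973 / 0.235152 ≈ 0.7143

0.7143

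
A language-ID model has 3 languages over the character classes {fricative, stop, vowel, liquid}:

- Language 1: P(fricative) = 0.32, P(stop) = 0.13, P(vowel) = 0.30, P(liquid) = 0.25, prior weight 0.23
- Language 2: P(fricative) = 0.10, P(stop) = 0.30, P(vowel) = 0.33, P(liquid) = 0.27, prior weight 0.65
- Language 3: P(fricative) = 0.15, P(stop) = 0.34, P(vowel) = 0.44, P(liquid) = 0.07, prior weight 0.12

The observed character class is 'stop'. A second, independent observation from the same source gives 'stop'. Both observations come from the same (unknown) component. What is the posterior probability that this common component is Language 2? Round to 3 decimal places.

0.767

By Bayes' theorem, P(k | x) = π_k f_k(x) / Σ_j π_j f_j(x).
Since both observations come from the same component, the likelihood for component k is f_k(x₁)·f_k(x₂).
  L_1 = [P(stop | comp) = 0.13] × [0.13] = 0.0169
  L_2 = [P(stop | comp) = 0.30] × [0.3] = 0.09
  L_3 = [P(stop | comp) = 0.34] × [0.34] = 0.1156
Prior × likelihood for each component:
  π_1·L_1 = 0.23 × 0.0169 = 0.003887
  π_2·L_2 = 0.65 × 0.09 = 0.0585
  π_3·L_3 = 0.12 × 0.1156 = 0.013872
Evidence: 0.003887 + 0.0585 + 0.013872 = 0.076259
P(Language 2 | x₁, x₂) = 0.0585 / 0.076259 ≈ 0.767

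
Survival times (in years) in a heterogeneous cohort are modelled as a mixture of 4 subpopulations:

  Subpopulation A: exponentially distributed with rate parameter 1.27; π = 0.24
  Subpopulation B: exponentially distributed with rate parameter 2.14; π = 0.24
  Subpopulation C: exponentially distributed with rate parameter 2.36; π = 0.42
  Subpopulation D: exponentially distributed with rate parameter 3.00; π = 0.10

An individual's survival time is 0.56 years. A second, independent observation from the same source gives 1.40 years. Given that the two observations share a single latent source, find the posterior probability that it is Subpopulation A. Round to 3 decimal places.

0.433

The responsibility of component k is P(Z=k) f_k(x) divided by Σ_j P(Z=j) f_j(x).
Since both observations come from the same component, the likelihood for component k is f_k(x₁)·f_k(x₂).
  p_A = [1.27·e^(−1.27·0.56) = 1.27·e^(−0.7112) = 0.623639] × [0.214599] = 0.133833
  p_B = [2.14·e^(−2.14·0.56) = 2.14·e^(−1.1984) = 0.645588] × [0.106971] = 0.0690594
  p_C = [2.36·e^(−2.36·0.56) = 2.36·e^(−1.3216) = 0.629431] × [0.0866968] = 0.0545697
  p_D = [3.00·e^(−3.00·0.56) = 3.00·e^(−1.6800) = 0.559122] × [0.0449867] = 0.0251531
Unnormalised posteriors:
  P(Z=A)·p_A = 0.24 × 0.133833 = 0.0321198
  P(Z=B)·p_B = 0.24 × 0.0690594 = 0.0165743
  P(Z=C)·p_C = 0.42 × 0.0545697 = 0.0229193
  P(Z=D)·p_D = 0.10 × 0.0251531 = 0.00251531
Marginal: 0.0321198 + 0.0165743 + 0.0229193 + 0.00251531 = 0.0741286
So the posterior for Subpopulation A is 0.0321198 / 0.0741286 ≈ 0.433.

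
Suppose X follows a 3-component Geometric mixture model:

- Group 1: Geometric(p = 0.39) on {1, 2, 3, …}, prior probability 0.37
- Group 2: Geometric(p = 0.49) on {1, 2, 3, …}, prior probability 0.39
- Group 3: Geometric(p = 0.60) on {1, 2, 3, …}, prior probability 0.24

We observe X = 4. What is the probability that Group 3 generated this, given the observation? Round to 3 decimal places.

P(component k | x) = π_k·f_k(x) / marginal(x), where marginal(x) = Σ_j π_j·f_j(x).
Component likelihoods at x = 4:
  p_1 = 0.0885226
  p_2 = 0.064999
  p_3 = 0.0384
Prior × likelihood for each component:
  π_1·p_1 = 0.37 × 0.0885226 = 0.0327534
  π_2·p_2 = 0.39 × 0.064999 = 0.0253496
  π_3·p_3 = 0.24 × 0.0384 = 0.009216
Evidence: 0.0327534 + 0.0253496 + 0.009216 = 0.067319
Responsibility of Group 3: 0.009216 / 0.067319 ≈ 0.137

0.137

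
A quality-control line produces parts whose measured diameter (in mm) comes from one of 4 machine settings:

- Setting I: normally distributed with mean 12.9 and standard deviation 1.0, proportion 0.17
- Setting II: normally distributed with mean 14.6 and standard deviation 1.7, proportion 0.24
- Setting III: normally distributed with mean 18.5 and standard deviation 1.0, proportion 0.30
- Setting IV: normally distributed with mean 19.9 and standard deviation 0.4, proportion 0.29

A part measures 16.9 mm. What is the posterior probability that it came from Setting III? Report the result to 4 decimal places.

0.5958

Posterior ∝ prior × likelihood, so P(k | x) ∝ π_k f_k(x); normalise over all components.
Evaluate each component's likelihood at the observed value:
  f_I = 0.00013383
  f_II = 0.0939689
  f_III = 0.110921
  f_IV = 6.0858e-13
Weight by the priors:
  π_I·f_I = 0.17 × 0.00013383 = 2.27511e-05
  π_II·f_II = 0.24 × 0.0939689 = 0.0225525
  π_III·f_III = 0.30 × 0.110921 = 0.0332763
  π_IV·f_IV = 0.29 × 6.0858e-13 = 1.76488e-13
Evidence: 2.27511e-05 + 0.0225525 + 0.0332763 + 1.76488e-13 = 0.0558515
P(Setting III | the observation) ≈ 0.5958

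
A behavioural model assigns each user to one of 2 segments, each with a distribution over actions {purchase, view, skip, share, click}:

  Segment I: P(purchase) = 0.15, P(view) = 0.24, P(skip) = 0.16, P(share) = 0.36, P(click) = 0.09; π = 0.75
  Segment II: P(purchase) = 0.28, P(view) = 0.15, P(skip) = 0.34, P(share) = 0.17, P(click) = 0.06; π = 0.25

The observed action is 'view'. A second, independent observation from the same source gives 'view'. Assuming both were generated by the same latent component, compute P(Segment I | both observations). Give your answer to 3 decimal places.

Posterior ∝ prior × likelihood, so P(k | x) ∝ π_k f_k(x); normalise over all components.
Since both observations come from the same component, the likelihood for component k is f_k(x₁)·f_k(x₂).
  f_I = [P(view | comp) = 0.24] × [0.24] = 0.0576
  f_II = [P(view | comp) = 0.15] × [0.15] = 0.0225
Multiply by the mixture weights:
  π_I·f_I = 0.75 × 0.0576 = 0.0432
  π_II·f_II = 0.25 × 0.0225 = 0.005625
Normaliser: 0.0432 + 0.005625 = 0.048825
So the posterior for Segment I is 0.0432 / 0.048825 ≈ 0.885.

0.885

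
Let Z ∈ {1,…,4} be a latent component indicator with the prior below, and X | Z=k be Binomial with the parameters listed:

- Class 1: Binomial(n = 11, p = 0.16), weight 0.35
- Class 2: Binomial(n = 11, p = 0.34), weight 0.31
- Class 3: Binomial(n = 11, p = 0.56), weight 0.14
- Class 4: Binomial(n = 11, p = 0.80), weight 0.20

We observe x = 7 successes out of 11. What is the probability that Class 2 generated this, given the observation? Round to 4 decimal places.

P(component k | x) = π_k·f_k(x) / marginal(x), where marginal(x) = Σ_j π_j·f_j(x).
Component likelihoods at x = 7 successes out of 11:
  f_1 = C(11,7)·0.16^7·0.84^4 = 330·2.68435e-06·0.497871 = 0.000441033
  f_2 = C(11,7)·0.34^7·0.66^4 = 330·0.000525234·0.189747 = 0.0328884
  f_3 = C(11,7)·0.56^7·0.44^4 = 330·0.0172709·0.037481 = 0.213619
  f_4 = C(11,7)·0.80^7·0.20^4 = 330·0.209715·0.0016 = 0.11073
Unnormalised posteriors:
  π_1·f_1 = 0.35 × 0.000441033 = 0.000154362
  π_2·f_2 = 0.31 × 0.0328884 = 0.0101954
  π_3·f_3 = 0.14 × 0.213619 = 0.0299067
  π_4·f_4 = 0.20 × 0.11073 = 0.0221459
Marginal: 0.000154362 + 0.0101954 + 0.0299067 + 0.0221459 = 0.0624024
Responsibility of Class 2: 0.0101954 / 0.0624024 ≈ 0.1634

0.1634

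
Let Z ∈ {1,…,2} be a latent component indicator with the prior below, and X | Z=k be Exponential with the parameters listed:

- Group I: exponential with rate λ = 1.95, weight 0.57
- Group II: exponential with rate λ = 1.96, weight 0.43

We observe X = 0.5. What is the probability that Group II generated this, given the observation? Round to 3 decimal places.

P(component k | x) = w_k·f_k(x) / marginal(x), where marginal(x) = Σ_j w_j·f_j(x).
Exponential densities:
  f_I = 0.735525
  f_II = 0.73561
Prior × likelihood for each component:
  w_I·f_I = 0.57 × 0.735525 = 0.419249
  w_II·f_II = 0.43 × 0.73561 = 0.316312
Normaliser: 0.419249 + 0.316312 = 0.735561
Responsibility of Group II: 0.316312 / 0.735561 ≈ 0.430

0.430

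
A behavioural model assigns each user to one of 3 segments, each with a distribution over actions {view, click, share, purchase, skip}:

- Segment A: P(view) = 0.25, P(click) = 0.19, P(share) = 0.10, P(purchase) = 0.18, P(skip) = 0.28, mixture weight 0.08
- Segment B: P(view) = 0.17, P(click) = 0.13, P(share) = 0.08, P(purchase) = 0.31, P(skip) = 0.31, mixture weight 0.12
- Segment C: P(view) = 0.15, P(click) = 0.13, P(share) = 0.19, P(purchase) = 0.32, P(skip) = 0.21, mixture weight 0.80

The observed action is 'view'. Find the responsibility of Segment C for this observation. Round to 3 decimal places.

0.748

The responsibility of component k is π_k f_k(x) divided by Σ_j π_j f_j(x).
Categorical probabilities:
  f_A = P(view | comp) = 0.25
  f_B = P(view | comp) = 0.17
  f_C = P(view | comp) = 0.15
Multiply by the mixture weights:
  π_A·f_A = 0.08 × 0.25 = 0.02
  π_B·f_B = 0.12 × 0.17 = 0.0204
  π_C·f_C = 0.80 × 0.15 = 0.12
Evidence: 0.02 + 0.0204 + 0.12 = 0.1604
P(Segment C | the observation) ≈ 0.748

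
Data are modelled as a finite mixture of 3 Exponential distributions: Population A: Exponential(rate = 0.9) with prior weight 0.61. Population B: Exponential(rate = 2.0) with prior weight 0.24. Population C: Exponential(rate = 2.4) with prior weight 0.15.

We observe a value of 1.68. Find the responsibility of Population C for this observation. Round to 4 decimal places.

0.0443

Apply Bayes' rule: the posterior for each component is proportional to its prior times its likelihood at x.
Component likelihoods at x = 1.68:
  L_A = 0.9·e^(−0.9·1.68) = 0.9·e^(−1.5120) = 0.198422
  L_B = 2.0·e^(−2.0·1.68) = 2.0·e^(−3.3600) = 0.0694705
  L_C = 2.4·e^(−2.4·1.68) = 2.4·e^(−4.0320) = 0.0425732
Multiply by the mixture weights:
  w_A·L_A = 0.61 × 0.198422 = 0.121037
  w_B·L_B = 0.24 × 0.0694705 = 0.0166729
  w_C·L_C = 0.15 × 0.0425732 = 0.00638597
Denominator: 0.121037 + 0.0166729 + 0.00638597 = 0.144096
P(Population C | x) ≈ 0.0443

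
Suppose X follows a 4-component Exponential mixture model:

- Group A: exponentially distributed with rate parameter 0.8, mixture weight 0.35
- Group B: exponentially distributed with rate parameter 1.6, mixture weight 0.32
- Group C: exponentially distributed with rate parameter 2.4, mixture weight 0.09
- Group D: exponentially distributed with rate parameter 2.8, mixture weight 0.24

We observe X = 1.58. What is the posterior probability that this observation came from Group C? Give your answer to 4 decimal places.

The responsibility of component k is π_k f_k(x) divided by Σ_j π_j f_j(x).
Exponential densities:
  f_A = 0.8·e^(−0.8·1.58) = 0.8·e^(−1.2640) = 0.226017
  f_B = 1.6·e^(−1.6·1.58) = 1.6·e^(−2.5280) = 0.12771
  f_C = 2.4·e^(−2.4·1.58) = 2.4·e^(−3.7920) = 0.0541211
  f_D = 2.8·e^(−2.8·1.58) = 2.8·e^(−4.4240) = 0.0335613
Weight by the priors:
  π_A·f_A = 0.35 × 0.226017 = 0.0791061
  π_B·f_B = 0.32 × 0.12771 = 0.0408671
  π_C·f_C = 0.09 × 0.0541211 = 0.0048709
  π_D·f_D = 0.24 × 0.0335613 = 0.00805472
Sum: 0.0791061 + 0.0408671 + 0.0048709 + 0.00805472 = 0.132899
P(Group C | data) = 0.0048709 / 0.132899 ≈ 0.0367

0.0367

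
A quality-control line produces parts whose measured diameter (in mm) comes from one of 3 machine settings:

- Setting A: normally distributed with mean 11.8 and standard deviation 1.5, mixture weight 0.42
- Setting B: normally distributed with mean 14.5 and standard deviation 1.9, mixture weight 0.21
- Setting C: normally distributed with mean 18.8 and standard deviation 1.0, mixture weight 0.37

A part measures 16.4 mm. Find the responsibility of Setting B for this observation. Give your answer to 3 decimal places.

Apply Bayes' rule: the posterior for each component is proportional to its prior times its likelihood at x.
Component likelihoods at x = 16.4 mm:
  p_A = (1/(1.5·√(2π)))·exp(−(16.4−11.8)²/(2·1.5²)) = 0.265962·exp(-4.70222) = 0.00241362
  p_B = (1/(1.9·√(2π)))·exp(−(16.4−14.5)²/(2·1.9²)) = 0.209970·exp(-0.50000) = 0.127353
  p_C = (1/(1.0·√(2π)))·exp(−(16.4−18.8)²/(2·1.0²)) = 0.398942·exp(-2.88000) = 0.0223945
Unnormalised posteriors:
  P(Z=A)·p_A = 0.42 × 0.00241362 = 0.00101372
  P(Z=B)·p_B = 0.21 × 0.127353 = 0.0267441
  P(Z=C)·p_C = 0.37 × 0.0223945 = 0.00828598
Denominator: 0.00101372 + 0.0267441 + 0.00828598 = 0.0360438
So the posterior for Setting B is 0.0267441 / 0.0360438 ≈ 0.742.

0.742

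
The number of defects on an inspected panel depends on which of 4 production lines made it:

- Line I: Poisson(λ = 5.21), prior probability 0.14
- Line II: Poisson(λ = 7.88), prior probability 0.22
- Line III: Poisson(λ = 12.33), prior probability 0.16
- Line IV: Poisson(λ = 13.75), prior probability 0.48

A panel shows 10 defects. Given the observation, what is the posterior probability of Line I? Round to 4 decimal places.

0.0418

Apply Bayes' rule: the posterior for each component is proportional to its prior times its likelihood at x.
Poisson probabilities:
  L_I = 0.0221789
  L_II = 0.0962185
  L_III = 0.0988591
  L_IV = 0.0710747
Unnormalised posteriors:
  π_I·L_I = 0.14 × 0.0221789 = 0.00310505
  π_II·L_II = 0.22 × 0.0962185 = 0.0211681
  π_III·L_III = 0.16 × 0.0988591 = 0.0158175
  π_IV·L_IV = 0.48 × 0.0710747 = 0.0341158
Marginal: 0.00310505 + 0.0211681 + 0.0158175 + 0.0341158 = 0.0742064
So the posterior for Line I is 0.00310505 / 0.0742064 ≈ 0.0418.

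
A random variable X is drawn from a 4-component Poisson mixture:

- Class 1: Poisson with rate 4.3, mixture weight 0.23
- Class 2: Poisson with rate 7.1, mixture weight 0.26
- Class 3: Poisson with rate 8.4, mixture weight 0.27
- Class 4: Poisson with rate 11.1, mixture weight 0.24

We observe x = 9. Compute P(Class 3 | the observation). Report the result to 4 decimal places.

P(component k | x) = π_k·f_k(x) / marginal(x), where marginal(x) = Σ_j π_j·f_j(x).
Poisson probabilities:
  f_1 = e^(−4.3)·4.3^9/9! = 0.0187926
  f_2 = e^(−7.1)·7.1^9/9! = 0.104249
  f_3 = e^(−8.4)·8.4^9/9! = 0.129026
  f_4 = e^(−11.1)·11.1^9/9! = 0.106531
Prior × likelihood for each component:
  π_1·f_1 = 0.23 × 0.0187926 = 0.0043223
  π_2·f_2 = 0.26 × 0.104249 = 0.0271047
  π_3·f_3 = 0.27 × 0.129026 = 0.034837
  π_4·f_4 = 0.24 × 0.106531 = 0.0255674
Evidence: 0.0043223 + 0.0271047 + 0.034837 + 0.0255674 = 0.0918314
P(Class 3 | 9) = 0.034837 / 0.0918314 ≈ 0.3794

0.3794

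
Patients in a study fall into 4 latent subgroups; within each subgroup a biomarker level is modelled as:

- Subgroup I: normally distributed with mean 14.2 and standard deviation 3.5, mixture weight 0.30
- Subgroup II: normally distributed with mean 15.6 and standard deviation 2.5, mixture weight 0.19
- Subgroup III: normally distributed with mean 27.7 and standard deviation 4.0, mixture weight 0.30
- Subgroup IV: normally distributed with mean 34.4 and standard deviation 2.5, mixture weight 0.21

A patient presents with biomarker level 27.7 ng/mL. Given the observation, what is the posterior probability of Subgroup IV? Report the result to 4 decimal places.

By Bayes' theorem, P(k | x) = π_k f_k(x) / Σ_j π_j f_j(x).
Normal densities:
  f_I = (1/(3.5·√(2π)))·exp(−(27.7−14.2)²/(2·3.5²)) = 0.113984·exp(-7.43878) = 6.70228e-05
  f_II = (1/(2.5·√(2π)))·exp(−(27.7−15.6)²/(2·2.5²)) = 0.159577·exp(-11.71280) = 1.30667e-06
  f_III = (1/(4.0·√(2π)))·exp(−(27.7−27.7)²/(2·4.0²)) = 0.099736·exp(-0.00000) = 0.0997356
  f_IV = (1/(2.5·√(2π)))·exp(−(27.7−34.4)²/(2·2.5²)) = 0.159577·exp(-3.59120) = 0.00439877
Unnormalised posteriors:
  π_I·f_I = 0.30 × 6.70228e-05 = 2.01069e-05
  π_II·f_II = 0.19 × 1.30667e-06 = 2.48267e-07
  π_III·f_III = 0.30 × 0.0997356 = 0.0299207
  π_IV·f_IV = 0.21 × 0.00439877 = 0.000923743
Sum: 2.01069e-05 + 2.48267e-07 + 0.0299207 + 0.000923743 = 0.0308648
P(Subgroup IV | x) ≈ 0.0299

0.0299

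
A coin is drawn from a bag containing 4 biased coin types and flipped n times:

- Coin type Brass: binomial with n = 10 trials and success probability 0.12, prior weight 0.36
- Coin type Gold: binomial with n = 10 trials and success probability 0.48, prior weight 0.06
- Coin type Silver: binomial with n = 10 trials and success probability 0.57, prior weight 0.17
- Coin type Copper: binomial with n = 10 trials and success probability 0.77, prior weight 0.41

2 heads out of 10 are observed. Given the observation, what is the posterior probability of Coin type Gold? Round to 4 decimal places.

0.0369

By Bayes' theorem, P(k | x) = w_k f_k(x) / Σ_j w_j f_j(x).
Component likelihoods at x = 2 heads out of 10:
  f_Brass = 0.233043
  f_Gold = 0.055427
  f_Silver = 0.0170887
  f_Copper = 0.000208938
Prior × likelihood for each component:
  w_Brass·f_Brass = 0.36 × 0.233043 = 0.0838955
  w_Gold·f_Gold = 0.06 × 0.055427 = 0.00332562
  w_Silver·f_Silver = 0.17 × 0.0170887 = 0.00290508
  w_Copper·f_Copper = 0.41 × 0.000208938 = 8.56644e-05
Marginal: 0.0838955 + 0.00332562 + 0.00290508 + 8.56644e-05 = 0.0902119
P(Coin type Gold | the observation) = 0.00332562 / 0.0902119 ≈ 0.0369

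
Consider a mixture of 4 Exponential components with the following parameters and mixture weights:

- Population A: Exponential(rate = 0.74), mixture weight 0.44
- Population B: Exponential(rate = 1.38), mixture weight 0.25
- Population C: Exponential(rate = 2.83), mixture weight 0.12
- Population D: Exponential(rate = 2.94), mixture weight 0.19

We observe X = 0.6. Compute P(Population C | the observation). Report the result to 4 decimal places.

By Bayes' theorem, P(k | x) = π_k f_k(x) / Σ_j π_j f_j(x).
Evaluate each component's likelihood at the observed value:
  f_A = 0.474684
  f_B = 0.602953
  f_C = 0.518029
  f_D = 0.503793
Weight by the priors:
  π_A·f_A = 0.44 × 0.474684 = 0.208861
  π_B·f_B = 0.25 × 0.602953 = 0.150738
  π_C·f_C = 0.12 × 0.518029 = 0.0621635
  π_D·f_D = 0.19 × 0.503793 = 0.0957206
Marginal: 0.208861 + 0.150738 + 0.0621635 + 0.0957206 = 0.517483
P(Population C | data) ≈ 0.1201

0.1201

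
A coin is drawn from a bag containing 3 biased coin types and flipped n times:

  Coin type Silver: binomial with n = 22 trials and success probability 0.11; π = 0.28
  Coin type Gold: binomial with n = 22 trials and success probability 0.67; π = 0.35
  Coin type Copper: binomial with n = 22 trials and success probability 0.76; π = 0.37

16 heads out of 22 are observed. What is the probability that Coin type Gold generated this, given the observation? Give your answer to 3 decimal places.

Apply Bayes' rule: the posterior for each component is proportional to its prior times its likelihood at x.
Binomial probabilities:
  L_Silver = C(22,16)·0.11^16·0.89^6 = 74613·4.59497e-16·0.496981 = 1.70387e-11
  L_Gold = C(22,16)·0.67^16·0.33^6 = 74613·0.00164891·0.00129147 = 0.158889
  L_Copper = C(22,16)·0.76^16·0.24^6 = 74613·0.0123885·0.000191103 = 0.176644
Weight by the priors:
  w_Silver·L_Silver = 0.28 × 1.70387e-11 = 4.77085e-12
  w_Gold·L_Gold = 0.35 × 0.158889 = 0.0556113
  w_Copper·L_Copper = 0.37 × 0.176644 = 0.0653584
Denominator: 4.77085e-12 + 0.0556113 + 0.0653584 = 0.12097
So the posterior for Coin type Gold is 0.0556113 / 0.12097 ≈ 0.460.

0.460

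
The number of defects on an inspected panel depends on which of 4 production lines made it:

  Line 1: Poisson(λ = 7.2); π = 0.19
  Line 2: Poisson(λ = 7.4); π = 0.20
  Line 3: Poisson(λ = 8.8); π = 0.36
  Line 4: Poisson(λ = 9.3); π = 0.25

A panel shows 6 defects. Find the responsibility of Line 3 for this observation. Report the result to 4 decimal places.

0.3157

Posterior ∝ prior × likelihood, so P(k | x) ∝ π_k f_k(x); normalise over all components.
Poisson probabilities:
  f_1 = 0.144458
  f_2 = 0.139405
  f_3 = 0.0972237
  f_4 = 0.0821536
Unnormalised posteriors:
  π_1·f_1 = 0.19 × 0.144458 = 0.0274471
  π_2·f_2 = 0.20 × 0.139405 = 0.027881
  π_3·f_3 = 0.36 × 0.0972237 = 0.0350005
  π_4·f_4 = 0.25 × 0.0821536 = 0.0205384
Marginal: 0.0274471 + 0.027881 + 0.0350005 + 0.0205384 = 0.110867
P(Line 3 | x) ≈ 0.3157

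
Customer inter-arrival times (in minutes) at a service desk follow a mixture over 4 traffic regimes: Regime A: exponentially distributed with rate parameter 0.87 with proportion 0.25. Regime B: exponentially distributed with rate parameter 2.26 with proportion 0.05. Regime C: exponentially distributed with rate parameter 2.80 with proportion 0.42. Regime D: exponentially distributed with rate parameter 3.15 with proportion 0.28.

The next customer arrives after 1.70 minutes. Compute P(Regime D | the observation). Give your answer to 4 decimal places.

P(component k | x) = w_k·f_k(x) / marginal(x), where marginal(x) = Σ_j w_j·f_j(x).
Component likelihoods at x = 1.70 minutes:
  f_A = 0.87·e^(−0.87·1.70) = 0.87·e^(−1.4790) = 0.198243
  f_B = 2.26·e^(−2.26·1.70) = 2.26·e^(−3.8420) = 0.0484785
  f_C = 2.80·e^(−2.80·1.70) = 2.80·e^(−4.7600) = 0.0239837
  f_D = 3.15·e^(−3.15·1.70) = 3.15·e^(−5.3550) = 0.0148821
Weight by the priors:
  w_A·f_A = 0.25 × 0.198243 = 0.0495607
  w_B·f_B = 0.05 × 0.0484785 = 0.00242392
  w_C·f_C = 0.42 × 0.0239837 = 0.0100732
  w_D·f_D = 0.28 × 0.0148821 = 0.00416698
Normaliser: 0.0495607 + 0.00242392 + 0.0100732 + 0.00416698 = 0.0662248
P(Regime D | data) = 0.00416698 / 0.0662248 ≈ 0.0629

0.0629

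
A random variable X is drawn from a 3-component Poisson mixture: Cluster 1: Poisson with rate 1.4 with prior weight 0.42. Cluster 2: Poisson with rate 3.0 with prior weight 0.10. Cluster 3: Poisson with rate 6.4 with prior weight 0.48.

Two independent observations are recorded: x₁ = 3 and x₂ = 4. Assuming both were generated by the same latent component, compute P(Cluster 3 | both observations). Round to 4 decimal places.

Apply Bayes' rule: the posterior for each component is proportional to its prior times its likelihood at x.
Since both observations come from the same component, the likelihood for component k is f_k(x₁)·f_k(x₂).
  L_1 = [e^(−1.4)·1.4^3/3! = 0.112777] × [0.039472] = 0.00445153
  L_2 = [e^(−3.0)·3.0^3/3! = 0.224042] × [0.168031] = 0.037646
  L_3 = [e^(−6.4)·6.4^3/3! = 0.0725945] × [0.116151] = 0.00843195
Multiply by the mixture weights:
  π_1·L_1 = 0.42 × 0.00445153 = 0.00186964
  π_2·L_2 = 0.10 × 0.037646 = 0.0037646
  π_3·L_3 = 0.48 × 0.00843195 = 0.00404734
Normaliser: 0.00186964 + 0.0037646 + 0.00404734 = 0.00968158
So the posterior for Cluster 3 is 0.00404734 / 0.00968158 ≈ 0.4180.

0.4180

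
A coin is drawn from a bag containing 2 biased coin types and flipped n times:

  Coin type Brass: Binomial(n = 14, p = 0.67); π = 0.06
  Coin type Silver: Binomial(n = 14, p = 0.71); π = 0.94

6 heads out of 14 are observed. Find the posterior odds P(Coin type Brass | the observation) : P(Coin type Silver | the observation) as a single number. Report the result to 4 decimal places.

0.1267

The posterior odds equal the prior odds times the likelihood ratio: (w_i/w_j)·(f_i(x)/f_j(x)).
Binomial probabilities:
  p_Brass = C(14,6)·0.67^6·0.33^8 = 3003·0.0904584·0.000140641 = 0.0382046
  p_Silver = C(14,6)·0.71^6·0.29^8 = 3003·0.1281·5.00246e-05 = 0.0192437
Odds = (0.06/0.94) × (0.0382046/0.0192437) = 0.0638298 × 1.9853 ≈ 0.1267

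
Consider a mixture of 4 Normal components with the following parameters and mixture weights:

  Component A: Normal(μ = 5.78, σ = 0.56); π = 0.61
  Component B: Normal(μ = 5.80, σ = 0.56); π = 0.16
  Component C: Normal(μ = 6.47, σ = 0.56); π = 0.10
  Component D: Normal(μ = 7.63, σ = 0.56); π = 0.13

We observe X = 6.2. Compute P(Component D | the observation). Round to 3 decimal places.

The responsibility of component k is π_k f_k(x) divided by Σ_j π_j f_j(x).
Normal densities:
  p_A = (1/(0.56·√(2π)))·exp(−(6.2−5.78)²/(2·0.56²)) = 0.712397·exp(-0.28125) = 0.537745
  p_B = (1/(0.56·√(2π)))·exp(−(6.2−5.80)²/(2·0.56²)) = 0.712397·exp(-0.25510) = 0.551992
  p_C = (1/(0.56·√(2π)))·exp(−(6.2−6.47)²/(2·0.56²)) = 0.712397·exp(-0.11623) = 0.634225
  p_D = (1/(0.56·√(2π)))·exp(−(6.2−7.63)²/(2·0.56²)) = 0.712397·exp(-3.26036) = 0.0273378
Prior × likelihood for each component:
  π_A·p_A = 0.61 × 0.537745 = 0.328025
  π_B·p_B = 0.16 × 0.551992 = 0.0883187
  π_C·p_C = 0.10 × 0.634225 = 0.0634225
  π_D·p_D = 0.13 × 0.0273378 = 0.00355392
Evidence: 0.328025 + 0.0883187 + 0.0634225 + 0.00355392 = 0.48332
So the posterior for Component D is 0.00355392 / 0.48332 ≈ 0.007.

0.007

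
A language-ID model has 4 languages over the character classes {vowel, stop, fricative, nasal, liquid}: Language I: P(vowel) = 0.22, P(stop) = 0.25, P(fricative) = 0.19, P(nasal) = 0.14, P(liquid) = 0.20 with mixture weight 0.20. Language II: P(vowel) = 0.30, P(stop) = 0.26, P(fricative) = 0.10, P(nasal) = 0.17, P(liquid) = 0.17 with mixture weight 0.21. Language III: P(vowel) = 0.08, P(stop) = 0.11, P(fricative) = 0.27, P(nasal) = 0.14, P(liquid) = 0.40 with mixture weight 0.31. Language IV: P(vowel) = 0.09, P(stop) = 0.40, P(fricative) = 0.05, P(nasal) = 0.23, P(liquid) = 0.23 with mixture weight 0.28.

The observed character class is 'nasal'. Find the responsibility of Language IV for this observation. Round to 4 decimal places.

Apply Bayes' rule: the posterior for each component is proportional to its prior times its likelihood at x.
Evaluate each component's likelihood at the observed value:
  f_I = 0.14
  f_II = 0.17
  f_III = 0.14
  f_IV = 0.23
Prior × likelihood for each component:
  P(Z=I)·f_I = 0.20 × 0.14 = 0.028
  P(Z=II)·f_II = 0.21 × 0.17 = 0.0357
  P(Z=III)·f_III = 0.31 × 0.14 = 0.0434
  P(Z=IV)·f_IV = 0.28 × 0.23 = 0.0644
Denominator: 0.028 + 0.0357 + 0.0434 + 0.0644 = 0.1715
P(Language IV | 'nasal') = 0.0644 / 0.1715 ≈ 0.3755

0.3755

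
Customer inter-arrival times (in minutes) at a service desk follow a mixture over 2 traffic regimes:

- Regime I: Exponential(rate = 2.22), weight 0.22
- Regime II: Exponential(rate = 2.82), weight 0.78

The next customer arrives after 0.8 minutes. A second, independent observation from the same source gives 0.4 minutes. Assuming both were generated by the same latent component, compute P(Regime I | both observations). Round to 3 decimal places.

0.264

Posterior ∝ prior × likelihood, so P(k | x) ∝ π_k f_k(x); normalise over all components.
Since both observations come from the same component, the likelihood for component k is f_k(x₁)·f_k(x₂).
  L_I = [2.22·e^(−2.22·0.8) = 2.22·e^(−1.7760) = 0.375877] × [0.913481] = 0.343357
  L_II = [2.82·e^(−2.82·0.8) = 2.82·e^(−2.2560) = 0.295448] × [0.912778] = 0.269678
Unnormalised posteriors:
  π_I·L_I = 0.22 × 0.343357 = 0.0755385
  π_II·L_II = 0.78 × 0.269678 = 0.210349
Denominator: 0.0755385 + 0.210349 = 0.285887
P(Regime I | x₁,x₂) = 0.0755385 / 0.285887 ≈ 0.264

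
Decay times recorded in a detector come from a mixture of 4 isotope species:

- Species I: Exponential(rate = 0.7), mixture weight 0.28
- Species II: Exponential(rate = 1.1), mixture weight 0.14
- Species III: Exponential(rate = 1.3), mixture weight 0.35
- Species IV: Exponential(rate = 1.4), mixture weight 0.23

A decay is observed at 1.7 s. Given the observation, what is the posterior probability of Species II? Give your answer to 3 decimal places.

0.146

Apply Bayes' rule: the posterior for each component is proportional to its prior times its likelihood at x.
Evaluate each component's likelihood at the observed value:
  f_I = 0.7·e^(−0.7·1.7) = 0.7·e^(−1.1900) = 0.212955
  f_II = 1.1·e^(−1.1·1.7) = 1.1·e^(−1.8700) = 0.169536
  f_III = 1.3·e^(−1.3·1.7) = 1.3·e^(−2.2100) = 0.142611
  f_IV = 1.4·e^(−1.4·1.7) = 1.4·e^(−2.3800) = 0.129571
Prior × likelihood for each component:
  π_I·f_I = 0.28 × 0.212955 = 0.0596274
  π_II·f_II = 0.14 × 0.169536 = 0.023735
  π_III·f_III = 0.35 × 0.142611 = 0.0499138
  π_IV·f_IV = 0.23 × 0.129571 = 0.0298013
Denominator: 0.0596274 + 0.023735 + 0.0499138 + 0.0298013 = 0.163077
P(Species II | x) = 0.023735 / 0.163077 ≈ 0.146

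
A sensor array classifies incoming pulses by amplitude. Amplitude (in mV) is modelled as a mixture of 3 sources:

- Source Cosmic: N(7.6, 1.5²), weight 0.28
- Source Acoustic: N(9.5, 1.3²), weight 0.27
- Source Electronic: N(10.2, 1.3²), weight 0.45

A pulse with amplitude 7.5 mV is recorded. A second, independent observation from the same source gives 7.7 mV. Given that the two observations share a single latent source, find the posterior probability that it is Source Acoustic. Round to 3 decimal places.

0.127

Posterior ∝ prior × likelihood, so P(k | x) ∝ π_k f_k(x); normalise over all components.
Since both observations come from the same component, the likelihood for component k is f_k(x₁)·f_k(x₂).
  f_Cosmic = [(1/(1.5·√(2π)))·exp(−(7.5−7.6)²/(2·1.5²)) = 0.265962·exp(-0.00222) = 0.265371] × [0.265371] = 0.0704218
  f_Acoustic = [(1/(1.3·√(2π)))·exp(−(7.5−9.5)²/(2·1.3²)) = 0.306879·exp(-1.18343) = 0.0939742] × [0.117669] = 0.0110578
  f_Electronic = [(1/(1.3·√(2π)))·exp(−(7.5−10.2)²/(2·1.3²)) = 0.306879·exp(-2.15680) = 0.0355041] × [0.0482956] = 0.00171469
Unnormalised posteriors:
  π_Cosmic·f_Cosmic = 0.28 × 0.0704218 = 0.0197181
  π_Acoustic·f_Acoustic = 0.27 × 0.0110578 = 0.00298561
  π_Electronic·f_Electronic = 0.45 × 0.00171469 = 0.000771611
Marginal: 0.0197181 + 0.00298561 + 0.000771611 = 0.0234753
P(Source Acoustic | data) ≈ 0.127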